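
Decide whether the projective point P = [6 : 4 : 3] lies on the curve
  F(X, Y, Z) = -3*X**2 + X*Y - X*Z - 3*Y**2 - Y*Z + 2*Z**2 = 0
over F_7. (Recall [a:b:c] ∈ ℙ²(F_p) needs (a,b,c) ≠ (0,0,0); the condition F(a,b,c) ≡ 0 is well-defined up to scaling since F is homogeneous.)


F(6,4,3) ≡ 3 (mod 7); P is NOT on the curve.

Evaluate F(6, 4, 3) term-by-term (mod 7).
  -3*X**2 ↦ -3·36·1·1 = -108
  X*Y ↦ 1·6·4·1 = 24
  -X*Z ↦ -1·6·1·3 = -18
  -3*Y**2 ↦ -3·1·16·1 = -48
  -Y*Z ↦ -1·1·4·3 = -12
  2*Z**2 ↦ 2·1·1·9 = 18
Sum: F(6, 4, 3) = (-108) + (24) + (-18) + (-48) + (-12) + (18) = -144.
Reducing mod 7: -144 ≡ 3 (mod 7).
Since F(a, b, c) ≡ 3 ≠ 0 (mod 7), P does NOT lie on the curve.


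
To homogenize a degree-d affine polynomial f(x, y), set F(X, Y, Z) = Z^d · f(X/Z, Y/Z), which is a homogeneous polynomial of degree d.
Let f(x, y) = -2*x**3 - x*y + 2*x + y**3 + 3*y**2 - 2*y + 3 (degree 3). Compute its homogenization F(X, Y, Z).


F(X, Y, Z) = -2*X**3 - X*Y*Z + 2*X*Z**2 + Y**3 + 3*Y**2*Z - 2*Y*Z**2 + 3*Z**3

deg(f) = 3.
Substitute x = X/Z, y = Y/Z into f, then multiply by Z^3.
  monomial -2·x^3·y^0 ↦ -2·X^3·Y^0·Z^0.
  monomial -1·x^1·y^1 ↦ -1·X^1·Y^1·Z^1.
  monomial 2·x^1·y^0 ↦ 2·X^1·Y^0·Z^2.
  monomial 1·x^0·y^3 ↦ 1·X^0·Y^3·Z^0.
  monomial 3·x^0·y^2 ↦ 3·X^0·Y^2·Z^1.
  monomial -2·x^0·y^1 ↦ -2·X^0·Y^1·Z^2.
  monomial 3·x^0·y^0 ↦ 3·X^0·Y^0·Z^3.
Collecting: F(X, Y, Z) = -2*X**3 - X*Y*Z + 2*X*Z**2 + Y**3 + 3*Y**2*Z - 2*Y*Z**2 + 3*Z**3.


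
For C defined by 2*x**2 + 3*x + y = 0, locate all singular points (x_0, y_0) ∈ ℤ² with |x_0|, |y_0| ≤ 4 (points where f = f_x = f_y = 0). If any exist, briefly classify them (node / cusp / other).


No singular points in the scanned grid; C is smooth there.

Compute partial derivatives:
  f_x = 4*x + 3.
  f_y = 1.
f_y = 1 is a nonzero constant, so f_y never vanishes: no point (x, y) can satisfy f = f_x = f_y = 0. In particular no (x, y) ∈ {−4, ..., 4}² is singular; the curve is smooth.


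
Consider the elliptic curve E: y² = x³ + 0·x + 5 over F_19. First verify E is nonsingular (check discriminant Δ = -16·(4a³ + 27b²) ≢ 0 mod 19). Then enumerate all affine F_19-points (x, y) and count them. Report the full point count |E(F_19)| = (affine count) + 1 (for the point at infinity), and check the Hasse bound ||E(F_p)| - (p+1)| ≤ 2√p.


Affine points = {(0, 9), (0, 10), (1, 5), (1, 14), (5, 4), (5, 15), (7, 5), (7, 14), (8, 2), (8, 17), (10, 6), (10, 13), (11, 5), (11, 14), (12, 2), (12, 17), (13, 6), (13, 13), (15, 6), (15, 13), (16, 4), (16, 15), (17, 4), (17, 15), (18, 2), (18, 17)}; affine count = 26; |E(F_19)| = 27.

Discriminant check: Δ ∝ 4a³ + 27b² = 4·0³ + 27·5² = 4·0 + 27·25 ≡ 10 (mod 19). Nonzero ⇒ E is nonsingular.
For each x ∈ F_19, compute rhs = x³ + 0·x + 5 mod 19, then count y ∈ F_19 with y² ≡ rhs.
  x = 0: rhs = 5, matching y values: 9, 10 (2 points).
  x = 1: rhs = 6, matching y values: 5, 14 (2 points).
  x = 2: rhs = 13, matching y values: none (0 points).
  x = 3: rhs = 13, matching y values: none (0 points).
  x = 4: rhs = 12, matching y values: none (0 points).
  x = 5: rhs = 16, matching y values: 4, 15 (2 points).
  x = 6: rhs = 12, matching y values: none (0 points).
  x = 7: rhs = 6, matching y values: 5, 14 (2 points).
  x = 8: rhs = 4, matching y values: 2, 17 (2 points).
  x = 9: rhs = 12, matching y values: none (0 points).
  x = 10: rhs = 17, matching y values: 6, 13 (2 points).
  x = 11: rhs = 6, matching y values: 5, 14 (2 points).
  x = 12: rhs = 4, matching y values: 2, 17 (2 points).
  x = 13: rhs = 17, matching y values: 6, 13 (2 points).
  x = 14: rhs = 13, matching y values: none (0 points).
  x = 15: rhs = 17, matching y values: 6, 13 (2 points).
  x = 16: rhs = 16, matching y values: 4, 15 (2 points).
  x = 17: rhs = 16, matching y values: 4, 15 (2 points).
  x = 18: rhs = 4, matching y values: 2, 17 (2 points).
Total affine count: 26.
Full point count |E(F_19)| = 26 + 1 = 27.
Hasse bound: |27 − (19+1)| = |7| = 7 ≤ 2√19 ≈ 8.7178 ✓.


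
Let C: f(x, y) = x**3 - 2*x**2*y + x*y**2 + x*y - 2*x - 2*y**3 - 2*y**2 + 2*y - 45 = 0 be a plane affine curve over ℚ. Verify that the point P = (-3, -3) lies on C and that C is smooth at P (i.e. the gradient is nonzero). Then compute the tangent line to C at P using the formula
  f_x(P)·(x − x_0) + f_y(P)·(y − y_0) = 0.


Tangent line at P: -5*x - 43*y - 144 = 0.

Step 1: f(-3, -3) = 0, so P lies on C.
Step 2: partial derivatives
  f_x(x, y) = 3*x**2 - 4*x*y + y**2 + y - 2, f_y(x, y) = -2*x**2 + 2*x*y + x - 6*y**2 - 4*y + 2.
  f_x(P) = -5, f_y(P) = -43 (gradient nonzero, so P is smooth).
Step 3: tangent line at P: -5·(x − -3) + -43·(y − -3) = 0.
Expanding: -5*x - 43*y - 144 = 0.


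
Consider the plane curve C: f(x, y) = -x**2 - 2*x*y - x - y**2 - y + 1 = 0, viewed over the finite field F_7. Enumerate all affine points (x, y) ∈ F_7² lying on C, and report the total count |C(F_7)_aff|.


Affine F_7-points: ∅; count = 0.

For each of the 49 pairs (x, y) ∈ F_7², evaluate f(x, y) mod 7. Record the zeros.
  x = 0: [0↦1, 1↦6, 2↦2, 3↦3, 4↦2, 5↦6, 6↦1]  zeros at y ∈ ∅
  x = 1: [0↦6, 1↦2, 2↦3, 3↦2, 4↦6, 5↦1, 6↦1]  zeros at y ∈ ∅
  x = 2: [0↦2, 1↦3, 2↦2, 3↦6, 4↦1, 5↦1, 6↦6]  zeros at y ∈ ∅
  x = 3: [0↦3, 1↦2, 2↦6, 3↦1, 4↦1, 5↦6, 6↦2]  zeros at y ∈ ∅
  x = 4: [0↦2, 1↦6, 2↦1, 3↦1, 4↦6, 5↦2, 6↦3]  zeros at y ∈ ∅
  x = 5: [0↦6, 1↦1, 2↦1, 3↦6, 4↦2, 5↦3, 6↦2]  zeros at y ∈ ∅
  x = 6: [0↦1, 1↦1, 2↦6, 3↦2, 4↦3, 5↦2, 6↦6]  zeros at y ∈ ∅
Collecting zeros: affine points = ∅.
Total count |C(F_7)_aff| = 0.


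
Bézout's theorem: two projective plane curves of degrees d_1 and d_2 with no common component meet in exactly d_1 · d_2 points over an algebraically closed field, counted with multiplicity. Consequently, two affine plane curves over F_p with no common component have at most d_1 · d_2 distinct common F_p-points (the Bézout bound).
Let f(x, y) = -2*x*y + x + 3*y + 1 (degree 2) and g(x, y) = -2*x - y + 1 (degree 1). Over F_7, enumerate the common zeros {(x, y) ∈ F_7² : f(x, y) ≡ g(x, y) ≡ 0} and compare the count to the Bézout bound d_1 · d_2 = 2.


Common zeros: ∅; count = 0; Bézout bound = 2.

deg(f) = 2, deg(g) = 1, so Bézout bound = 2.
Scan x ∈ F_7. For each x, list the y ∈ F_7 with f(x, y) ≡ 0 and those with g(x, y) ≡ 0 (mod 7); the common zeros in that column are the intersection.
  x = 0: f ≡ 0 at y ∈ {2}; g ≡ 0 at y ∈ {1}; common: ∅.
  x = 1: f ≡ 0 at y ∈ {5}; g ≡ 0 at y ∈ {6}; common: ∅.
  x = 2: f ≡ 0 at y ∈ {3}; g ≡ 0 at y ∈ {4}; common: ∅.
  x = 3: f ≡ 0 at y ∈ {6}; g ≡ 0 at y ∈ {2}; common: ∅.
  x = 4: f ≡ 0 at y ∈ {1}; g ≡ 0 at y ∈ {0}; common: ∅.
  x = 5: f ≡ 0 at y ∈ ∅; g ≡ 0 at y ∈ {5}; common: ∅.
  x = 6: f ≡ 0 at y ∈ {0}; g ≡ 0 at y ∈ {3}; common: ∅.
Collecting: common zeros = ∅, so the count is 0.
Comparison with the Bézout bound: 0 ≤ 2 = deg(f)·deg(g), as expected for curves with no common component (the affine F_7-count falls short of the bound because intersections may lie at infinity, over extension fields, or carry multiplicity).


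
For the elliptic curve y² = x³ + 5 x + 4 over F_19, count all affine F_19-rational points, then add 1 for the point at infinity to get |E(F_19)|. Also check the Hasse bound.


Affine points = {(0, 2), (0, 17), (8, 9), (8, 10), (10, 3), (10, 16), (12, 5), (12, 14), (13, 9), (13, 10), (14, 5), (14, 14), (16, 0), (17, 9), (17, 10), (18, 6), (18, 13)}; affine count = 17; |E(F_19)| = 18.

Discriminant check: Δ ∝ 4a³ + 27b² = 4·5³ + 27·4² = 4·125 + 27·16 ≡ 1 (mod 19). Nonzero ⇒ E is nonsingular.
For each x ∈ F_19, compute rhs = x³ + 5·x + 4 mod 19, then count y ∈ F_19 with y² ≡ rhs.
  x = 0: rhs = 4, matching y values: 2, 17 (2 points).
  x = 1: rhs = 10, matching y values: none (0 points).
  x = 2: rhs = 3, matching y values: none (0 points).
  x = 3: rhs = 8, matching y values: none (0 points).
  x = 4: rhs = 12, matching y values: none (0 points).
  x = 5: rhs = 2, matching y values: none (0 points).
  x = 6: rhs = 3, matching y values: none (0 points).
  x = 7: rhs = 2, matching y values: none (0 points).
  x = 8: rhs = 5, matching y values: 9, 10 (2 points).
  x = 9: rhs = 18, matching y values: none (0 points).
  x = 10: rhs = 9, matching y values: 3, 16 (2 points).
  x = 11: rhs = 3, matching y values: none (0 points).
  x = 12: rhs = 6, matching y values: 5, 14 (2 points).
  x = 13: rhs = 5, matching y values: 9, 10 (2 points).
  x = 14: rhs = 6, matching y values: 5, 14 (2 points).
  x = 15: rhs = 15, matching y values: none (0 points).
  x = 16: rhs = 0, matching y values: 0 (1 points).
  x = 17: rhs = 5, matching y values: 9, 10 (2 points).
  x = 18: rhs = 17, matching y values: 6, 13 (2 points).
Total affine count: 17.
Full point count |E(F_19)| = 17 + 1 = 18.
Hasse bound: |18 − (19+1)| = |-2| = 2 ≤ 2√19 ≈ 8.7178 ✓.


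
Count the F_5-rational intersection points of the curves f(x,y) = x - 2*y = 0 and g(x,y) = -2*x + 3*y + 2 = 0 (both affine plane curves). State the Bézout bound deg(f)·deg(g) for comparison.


Common zeros: {(4, 2)}; count = 1; Bézout bound = 1.

deg(f) = 1, deg(g) = 1, so Bézout bound = 1.
Scan x ∈ F_5. For each x, list the y ∈ F_5 with f(x, y) ≡ 0 and those with g(x, y) ≡ 0 (mod 5); the common zeros in that column are the intersection.
  x = 0: f ≡ 0 at y ∈ {0}; g ≡ 0 at y ∈ {1}; common: ∅.
  x = 1: f ≡ 0 at y ∈ {3}; g ≡ 0 at y ∈ {0}; common: ∅.
  x = 2: f ≡ 0 at y ∈ {1}; g ≡ 0 at y ∈ {4}; common: ∅.
  x = 3: f ≡ 0 at y ∈ {4}; g ≡ 0 at y ∈ {3}; common: ∅.
  x = 4: f ≡ 0 at y ∈ {2}; g ≡ 0 at y ∈ {2}; common: {2}.
Collecting: common zeros = {(4, 2)}, so the count is 1.
Comparison with the Bézout bound: 1 ≤ 1 = deg(f)·deg(g), as expected for curves with no common component (the bound is attained).


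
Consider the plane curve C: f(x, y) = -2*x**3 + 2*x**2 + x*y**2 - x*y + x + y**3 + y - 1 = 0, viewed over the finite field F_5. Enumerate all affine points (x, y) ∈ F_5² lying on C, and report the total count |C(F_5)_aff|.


Affine F_5-points: {(1, 0), (1, 4), (2, 1), (2, 3), (2, 4), (3, 4), (4, 2)}; count = 7.

For each of the 25 pairs (x, y) ∈ F_5², evaluate f(x, y) mod 5. Record the zeros.
  x = 0: [0↦4, 1↦1, 2↦4, 3↦4, 4↦2]  zeros at y ∈ ∅
  x = 1: [0↦0, 1↦2, 2↦2, 3↦1, 4↦0]  zeros at y ∈ {0, 4}
  x = 2: [0↦3, 1↦0, 2↦2, 3↦0, 4↦0]  zeros at y ∈ {1, 3, 4}
  x = 3: [0↦1, 1↦3, 2↦2, 3↦4, 4↦0]  zeros at y ∈ {4}
  x = 4: [0↦2, 1↦4, 2↦0, 3↦1, 4↦3]  zeros at y ∈ {2}
Collecting zeros: affine points = {(1, 0), (1, 4), (2, 1), (2, 3), (2, 4), (3, 4), (4, 2)}.
Total count |C(F_5)_aff| = 7.


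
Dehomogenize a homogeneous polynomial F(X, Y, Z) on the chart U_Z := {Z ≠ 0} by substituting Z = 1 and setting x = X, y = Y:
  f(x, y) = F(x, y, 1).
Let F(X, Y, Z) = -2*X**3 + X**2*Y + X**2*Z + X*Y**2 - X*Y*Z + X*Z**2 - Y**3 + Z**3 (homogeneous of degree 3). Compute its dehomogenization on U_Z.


f(x, y) = -2*x**3 + x**2*y + x**2 + x*y**2 - x*y + x - y**3 + 1

On U_Z we set Z = 1. Each monomial c·X^i·Y^j·Z^k in F becomes c·x^i·y^j·1^k = c·x^i·y^j.
Substituting Z = 1: F(X, Y, 1) = -2*x**3 + x**2*y + x**2 + x*y**2 - x*y + x - y**3 + 1.
Note: deg(f) ≤ deg(F) = 3; strict inequality happens when F is divisible by Z (lost terms).


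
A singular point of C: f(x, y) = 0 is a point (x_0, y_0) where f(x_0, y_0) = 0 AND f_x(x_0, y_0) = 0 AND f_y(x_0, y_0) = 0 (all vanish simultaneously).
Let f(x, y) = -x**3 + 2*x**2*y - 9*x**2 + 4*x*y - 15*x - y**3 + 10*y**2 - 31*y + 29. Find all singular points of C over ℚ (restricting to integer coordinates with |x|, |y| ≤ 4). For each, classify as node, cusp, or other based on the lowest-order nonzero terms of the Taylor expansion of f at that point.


Singular points: {(-1, 3)}; classification: cusp.

Compute partial derivatives:
  f_x = -3*x**2 + 4*x*y - 18*x + 4*y - 15.
  f_y = 2*x**2 + 4*x - 3*y**2 + 20*y - 31.
Scan x_0 ∈ {−4, ..., 4}. For each x_0, f_y(x_0, y) is a polynomial in y; find its integer roots y ∈ {−4, ..., 4}, then test f_x and f at those candidates.
  x = -4: f_y(-4, y) = -3*y**2 + 20*y - 15; no integer root y with |y| ≤ 4.
  x = -3: f_y(-3, y) = -3*y**2 + 20*y - 25; no integer root y with |y| ≤ 4.
  x = -2: f_y(-2, y) = -3*y**2 + 20*y - 31; no integer root y with |y| ≤ 4.
  x = -1: f_y(-1, y) = -3*y**2 + 20*y - 33; vanishes at y ∈ {3}. (-1, 3): f_x = 0, f = 0 — SINGULAR.
  x = 0: f_y(0, y) = -3*y**2 + 20*y - 31; no integer root y with |y| ≤ 4.
  x = 1: f_y(1, y) = -3*y**2 + 20*y - 25; no integer root y with |y| ≤ 4.
  x = 2: f_y(2, y) = -3*y**2 + 20*y - 15; no integer root y with |y| ≤ 4.
  x = 3: f_y(3, y) = -3*y**2 + 20*y - 1; no integer root y with |y| ≤ 4.
  x = 4: f_y(4, y) = -3*y**2 + 20*y + 17; no integer root y with |y| ≤ 4.
Only singular point on the grid: (-1, 3).
Classify: substitute x = -1 + u, y = 3 + v and expand: f = -u**3 + 2*u**2*v - v**3 + v**2.
No constant or linear terms (consistent with a singular point). Quadratic part: v**2. Cubic part: -u**3 + 2*u**2*v - v**3.
The quadratic part v**2 is a perfect square, so there is a single (double) tangent line v = 0, i.e. y = 3. Restricting the cubic part to that line (v = 0) leaves -u**3 ≠ 0, so f is not divisible by v and the branch is v² ≈ u**3 to lowest order — this is a cusp.
Classification: cusp.


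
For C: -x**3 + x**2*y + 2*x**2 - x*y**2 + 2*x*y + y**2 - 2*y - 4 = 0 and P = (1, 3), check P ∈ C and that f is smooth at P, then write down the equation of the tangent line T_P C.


Tangent line at P: 4*x + y - 7 = 0.

Step 1: f(1, 3) = 0, so P lies on C.
Step 2: partial derivatives
  f_x(x, y) = -3*x**2 + 2*x*y + 4*x - y**2 + 2*y, f_y(x, y) = x**2 - 2*x*y + 2*x + 2*y - 2.
  f_x(P) = 4, f_y(P) = 1 (gradient nonzero, so P is smooth).
Step 3: tangent line at P: 4·(x − 1) + 1·(y − 3) = 0.
Expanding: 4*x + y - 7 = 0.


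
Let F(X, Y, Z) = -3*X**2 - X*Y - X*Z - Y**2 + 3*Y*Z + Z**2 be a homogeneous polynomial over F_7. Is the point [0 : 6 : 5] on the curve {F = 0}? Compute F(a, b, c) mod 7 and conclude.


F(0,6,5) ≡ 2 (mod 7); P is NOT on the curve.

Evaluate F(0, 6, 5) term-by-term (mod 7).
  -3*X**2 ↦ -3·0·1·1 = 0
  -X*Y ↦ -1·0·6·1 = 0
  -X*Z ↦ -1·0·1·5 = 0
  -Y**2 ↦ -1·1·36·1 = -36
  3*Y*Z ↦ 3·1·6·5 = 90
  Z**2 ↦ 1·1·1·25 = 25
Sum: F(0, 6, 5) = (0) + (0) + (0) + (-36) + (90) + (25) = 79.
Reducing mod 7: 79 ≡ 2 (mod 7).
Since F(a, b, c) ≡ 2 ≠ 0 (mod 7), P does NOT lie on the curve.


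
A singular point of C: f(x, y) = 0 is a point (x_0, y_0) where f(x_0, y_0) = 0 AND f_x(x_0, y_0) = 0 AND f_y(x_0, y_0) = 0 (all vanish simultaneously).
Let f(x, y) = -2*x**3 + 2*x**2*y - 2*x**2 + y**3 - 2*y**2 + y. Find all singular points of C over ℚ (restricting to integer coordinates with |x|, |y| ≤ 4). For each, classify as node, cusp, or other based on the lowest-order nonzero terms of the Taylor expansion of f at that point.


Singular points: {(0, 1)}; classification: cusp.

Compute partial derivatives:
  f_x = -6*x**2 + 4*x*y - 4*x.
  f_y = 2*x**2 + 3*y**2 - 4*y + 1.
Scan x_0 ∈ {−4, ..., 4}. For each x_0, f_y(x_0, y) is a polynomial in y; find its integer roots y ∈ {−4, ..., 4}, then test f_x and f at those candidates.
  x = -4: f_y(-4, y) = 3*y**2 - 4*y + 33; no integer root y with |y| ≤ 4.
  x = -3: f_y(-3, y) = 3*y**2 - 4*y + 19; no integer root y with |y| ≤ 4.
  x = -2: f_y(-2, y) = 3*y**2 - 4*y + 9; no integer root y with |y| ≤ 4.
  x = -1: f_y(-1, y) = 3*y**2 - 4*y + 3; no integer root y with |y| ≤ 4.
  x = 0: f_y(0, y) = 3*y**2 - 4*y + 1; vanishes at y ∈ {1}. (0, 1): f_x = 0, f = 0 — SINGULAR.
  x = 1: f_y(1, y) = 3*y**2 - 4*y + 3; no integer root y with |y| ≤ 4.
  x = 2: f_y(2, y) = 3*y**2 - 4*y + 9; no integer root y with |y| ≤ 4.
  x = 3: f_y(3, y) = 3*y**2 - 4*y + 19; no integer root y with |y| ≤ 4.
  x = 4: f_y(4, y) = 3*y**2 - 4*y + 33; no integer root y with |y| ≤ 4.
Only singular point on the grid: (0, 1).
Classify: substitute x = 0 + u, y = 1 + v and expand: f = -2*u**3 + 2*u**2*v + v**3 + v**2.
No constant or linear terms (consistent with a singular point). Quadratic part: v**2. Cubic part: -2*u**3 + 2*u**2*v + v**3.
The quadratic part v**2 is a perfect square, so there is a single (double) tangent line v = 0, i.e. y = 1. Restricting the cubic part to that line (v = 0) leaves -2*u**3 ≠ 0, so f is not divisible by v and the branch is v² ≈ 2*u**3 to lowest order — this is a cusp.
Classification: cusp.


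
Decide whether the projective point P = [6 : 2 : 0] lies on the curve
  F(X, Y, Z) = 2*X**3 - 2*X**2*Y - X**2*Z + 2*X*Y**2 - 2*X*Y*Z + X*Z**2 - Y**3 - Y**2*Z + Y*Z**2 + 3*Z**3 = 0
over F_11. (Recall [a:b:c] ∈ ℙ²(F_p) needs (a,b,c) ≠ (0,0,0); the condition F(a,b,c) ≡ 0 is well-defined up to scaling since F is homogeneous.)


F(6,2,0) ≡ 9 (mod 11); P is NOT on the curve.

Evaluate F(6, 2, 0) term-by-term (mod 11).
  2*X**3 ↦ 2·216·1·1 = 432
  -2*X**2*Y ↦ -2·36·2·1 = -144
  -X**2*Z ↦ -1·36·1·0 = 0
  2*X*Y**2 ↦ 2·6·4·1 = 48
  -2*X*Y*Z ↦ -2·6·2·0 = 0
  X*Z**2 ↦ 1·6·1·0 = 0
  -Y**3 ↦ -1·1·8·1 = -8
  -Y**2*Z ↦ -1·1·4·0 = 0
  Y*Z**2 ↦ 1·1·2·0 = 0
  3*Z**3 ↦ 3·1·1·0 = 0
Sum: F(6, 2, 0) = (432) + (-144) + (0) + (48) + (0) + (0) + (-8) + (0) + (0) + (0) = 328.
Reducing mod 11: 328 ≡ 9 (mod 11).
Since F(a, b, c) ≡ 9 ≠ 0 (mod 11), P does NOT lie on the curve.


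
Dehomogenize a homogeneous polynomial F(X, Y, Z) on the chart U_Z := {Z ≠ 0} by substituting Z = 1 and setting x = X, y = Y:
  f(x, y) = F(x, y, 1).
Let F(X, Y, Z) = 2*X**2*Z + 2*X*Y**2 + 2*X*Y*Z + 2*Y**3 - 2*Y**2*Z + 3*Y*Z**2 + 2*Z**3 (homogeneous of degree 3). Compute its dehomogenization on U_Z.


f(x, y) = 2*x**2 + 2*x*y**2 + 2*x*y + 2*y**3 - 2*y**2 + 3*y + 2

On U_Z we set Z = 1. Each monomial c·X^i·Y^j·Z^k in F becomes c·x^i·y^j·1^k = c·x^i·y^j.
Substituting Z = 1: F(X, Y, 1) = 2*x**2 + 2*x*y**2 + 2*x*y + 2*y**3 - 2*y**2 + 3*y + 2.
Note: deg(f) ≤ deg(F) = 3; strict inequality happens when F is divisible by Z (lost terms).


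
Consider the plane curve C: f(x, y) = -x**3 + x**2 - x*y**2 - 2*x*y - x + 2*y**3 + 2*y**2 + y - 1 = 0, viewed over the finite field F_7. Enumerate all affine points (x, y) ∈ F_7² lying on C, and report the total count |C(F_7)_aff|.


Affine F_7-points: {(1, 1), (2, 0), (3, 4), (4, 5), (6, 6)}; count = 5.

For each of the 49 pairs (x, y) ∈ F_7², evaluate f(x, y) mod 7. Record the zeros.
  x = 0: [0↦6, 1↦4, 2↦4, 3↦4, 4↦2, 5↦3, 6↦5]  zeros at y ∈ ∅
  x = 1: [0↦5, 1↦0, 2↦2, 3↦2, 4↦5, 5↦2, 6↦5]  zeros at y ∈ {1}
  x = 2: [0↦0, 1↦6, 2↦3, 3↦3, 4↦4, 5↦4, 6↦1]  zeros at y ∈ {0}
  x = 3: [0↦6, 1↦2, 2↦1, 3↦1, 4↦0, 5↦3, 6↦1]  zeros at y ∈ {4}
  x = 4: [0↦3, 1↦3, 2↦4, 3↦4, 4↦1, 5↦0, 6↦6]  zeros at y ∈ {5}
  x = 5: [0↦6, 1↦3, 2↦6, 3↦6, 4↦1, 5↦3, 6↦3]  zeros at y ∈ ∅
  x = 6: [0↦2, 1↦3, 2↦1, 3↦1, 4↦1, 5↦6, 6↦0]  zeros at y ∈ {6}
Collecting zeros: affine points = {(1, 1), (2, 0), (3, 4), (4, 5), (6, 6)}.
Total count |C(F_7)_aff| = 5.


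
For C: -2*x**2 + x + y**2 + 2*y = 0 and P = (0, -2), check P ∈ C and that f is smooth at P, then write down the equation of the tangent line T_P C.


Tangent line at P: x - 2*y - 4 = 0.

Step 1: f(0, -2) = 0, so P lies on C.
Step 2: partial derivatives
  f_x(x, y) = 1 - 4*x, f_y(x, y) = 2*y + 2.
  f_x(P) = 1, f_y(P) = -2 (gradient nonzero, so P is smooth).
Step 3: tangent line at P: 1·(x − 0) + -2·(y − -2) = 0.
Expanding: x - 2*y - 4 = 0.


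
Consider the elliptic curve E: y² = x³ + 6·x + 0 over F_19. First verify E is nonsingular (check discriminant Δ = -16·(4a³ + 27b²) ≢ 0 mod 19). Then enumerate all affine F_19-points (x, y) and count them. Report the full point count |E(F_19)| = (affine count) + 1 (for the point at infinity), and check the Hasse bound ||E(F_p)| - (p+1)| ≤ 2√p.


Affine points = {(0, 0), (1, 8), (1, 11), (2, 1), (2, 18), (3, 8), (3, 11), (6, 9), (6, 10), (7, 9), (7, 10), (8, 3), (8, 16), (9, 2), (9, 17), (14, 4), (14, 15), (15, 8), (15, 11)}; affine count = 19; |E(F_19)| = 20.

Discriminant check: Δ ∝ 4a³ + 27b² = 4·6³ + 27·0² = 4·216 + 27·0 ≡ 9 (mod 19). Nonzero ⇒ E is nonsingular.
For each x ∈ F_19, compute rhs = x³ + 6·x + 0 mod 19, then count y ∈ F_19 with y² ≡ rhs.
  x = 0: rhs = 0, matching y values: 0 (1 points).
  x = 1: rhs = 7, matching y values: 8, 11 (2 points).
  x = 2: rhs = 1, matching y values: 1, 18 (2 points).
  x = 3: rhs = 7, matching y values: 8, 11 (2 points).
  x = 4: rhs = 12, matching y values: none (0 points).
  x = 5: rhs = 3, matching y values: none (0 points).
  x = 6: rhs = 5, matching y values: 9, 10 (2 points).
  x = 7: rhs = 5, matching y values: 9, 10 (2 points).
  x = 8: rhs = 9, matching y values: 3, 16 (2 points).
  x = 9: rhs = 4, matching y values: 2, 17 (2 points).
  x = 10: rhs = 15, matching y values: none (0 points).
  x = 11: rhs = 10, matching y values: none (0 points).
  x = 12: rhs = 14, matching y values: none (0 points).
  x = 13: rhs = 14, matching y values: none (0 points).
  x = 14: rhs = 16, matching y values: 4, 15 (2 points).
  x = 15: rhs = 7, matching y values: 8, 11 (2 points).
  x = 16: rhs = 12, matching y values: none (0 points).
  x = 17: rhs = 18, matching y values: none (0 points).
  x = 18: rhs = 12, matching y values: none (0 points).
Total affine count: 19.
Full point count |E(F_19)| = 19 + 1 = 20.
Hasse bound: |20 − (19+1)| = |0| = 0 ≤ 2√19 ≈ 8.7178 ✓.


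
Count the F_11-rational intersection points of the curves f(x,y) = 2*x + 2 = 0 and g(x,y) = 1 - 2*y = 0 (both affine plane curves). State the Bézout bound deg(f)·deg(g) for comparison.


Common zeros: {(10, 6)}; count = 1; Bézout bound = 1.

deg(f) = 1, deg(g) = 1, so Bézout bound = 1.
Scan x ∈ F_11. For each x, list the y ∈ F_11 with f(x, y) ≡ 0 and those with g(x, y) ≡ 0 (mod 11); the common zeros in that column are the intersection.
  x = 0: f ≡ 0 at y ∈ ∅; g ≡ 0 at y ∈ {6}; common: ∅.
  x = 1: f ≡ 0 at y ∈ ∅; g ≡ 0 at y ∈ {6}; common: ∅.
  x = 2: f ≡ 0 at y ∈ ∅; g ≡ 0 at y ∈ {6}; common: ∅.
  x = 3: f ≡ 0 at y ∈ ∅; g ≡ 0 at y ∈ {6}; common: ∅.
  x = 4: f ≡ 0 at y ∈ ∅; g ≡ 0 at y ∈ {6}; common: ∅.
  x = 5: f ≡ 0 at y ∈ ∅; g ≡ 0 at y ∈ {6}; common: ∅.
  x = 6: f ≡ 0 at y ∈ ∅; g ≡ 0 at y ∈ {6}; common: ∅.
  x = 7: f ≡ 0 at y ∈ ∅; g ≡ 0 at y ∈ {6}; common: ∅.
  x = 8: f ≡ 0 at y ∈ ∅; g ≡ 0 at y ∈ {6}; common: ∅.
  x = 9: f ≡ 0 at y ∈ ∅; g ≡ 0 at y ∈ {6}; common: ∅.
  x = 10: f ≡ 0 at y ∈ {0, 1, 2, 3, 4, 5, 6, 7, 8, 9, 10}; g ≡ 0 at y ∈ {6}; common: {6}.
Collecting: common zeros = {(10, 6)}, so the count is 1.
Comparison with the Bézout bound: 1 ≤ 1 = deg(f)·deg(g), as expected for curves with no common component (the bound is attained).


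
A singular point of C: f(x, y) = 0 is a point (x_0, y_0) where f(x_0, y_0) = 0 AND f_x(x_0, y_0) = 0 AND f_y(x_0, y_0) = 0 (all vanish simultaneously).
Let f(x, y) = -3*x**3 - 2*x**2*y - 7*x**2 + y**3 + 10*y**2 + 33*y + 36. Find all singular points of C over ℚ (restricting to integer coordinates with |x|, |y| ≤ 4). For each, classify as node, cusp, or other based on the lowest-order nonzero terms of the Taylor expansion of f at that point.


Singular points: {(0, -3)}; classification: node.

Compute partial derivatives:
  f_x = -9*x**2 - 4*x*y - 14*x.
  f_y = -2*x**2 + 3*y**2 + 20*y + 33.
Scan x_0 ∈ {−4, ..., 4}. For each x_0, f_y(x_0, y) is a polynomial in y; find its integer roots y ∈ {−4, ..., 4}, then test f_x and f at those candidates.
  x = -4: f_y(-4, y) = 3*y**2 + 20*y + 1; no integer root y with |y| ≤ 4.
  x = -3: f_y(-3, y) = 3*y**2 + 20*y + 15; no integer root y with |y| ≤ 4.
  x = -2: f_y(-2, y) = 3*y**2 + 20*y + 25; no integer root y with |y| ≤ 4.
  x = -1: f_y(-1, y) = 3*y**2 + 20*y + 31; no integer root y with |y| ≤ 4.
  x = 0: f_y(0, y) = 3*y**2 + 20*y + 33; vanishes at y ∈ {-3}. (0, -3): f_x = 0, f = 0 — SINGULAR.
  x = 1: f_y(1, y) = 3*y**2 + 20*y + 31; no integer root y with |y| ≤ 4.
  x = 2: f_y(2, y) = 3*y**2 + 20*y + 25; no integer root y with |y| ≤ 4.
  x = 3: f_y(3, y) = 3*y**2 + 20*y + 15; no integer root y with |y| ≤ 4.
  x = 4: f_y(4, y) = 3*y**2 + 20*y + 1; no integer root y with |y| ≤ 4.
Only singular point on the grid: (0, -3).
Classify: substitute x = 0 + u, y = -3 + v and expand: f = -3*u**3 - 2*u**2*v - u**2 + v**3 + v**2.
No constant or linear terms (consistent with a singular point). Quadratic part: -u**2 + v**2. Cubic part: -3*u**3 - 2*u**2*v + v**3.
The quadratic part v**2 - u**2 = (v − u)(v + u) splits into two distinct linear factors, so there are two distinct tangent lines y − -3 = ±(x − 0) — this is a node (ordinary double point).
Classification: node.


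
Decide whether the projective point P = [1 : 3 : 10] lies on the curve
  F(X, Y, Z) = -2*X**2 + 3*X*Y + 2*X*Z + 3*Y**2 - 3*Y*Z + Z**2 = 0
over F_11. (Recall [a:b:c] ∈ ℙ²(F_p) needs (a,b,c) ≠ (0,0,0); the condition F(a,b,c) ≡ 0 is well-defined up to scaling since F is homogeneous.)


F(1,3,10) ≡ 9 (mod 11); P is NOT on the curve.

Evaluate F(1, 3, 10) term-by-term (mod 11).
  -2*X**2 ↦ -2·1·1·1 = -2
  3*X*Y ↦ 3·1·3·1 = 9
  2*X*Z ↦ 2·1·1·10 = 20
  3*Y**2 ↦ 3·1·9·1 = 27
  -3*Y*Z ↦ -3·1·3·10 = -90
  Z**2 ↦ 1·1·1·100 = 100
Sum: F(1, 3, 10) = (-2) + (9) + (20) + (27) + (-90) + (100) = 64.
Reducing mod 11: 64 ≡ 9 (mod 11).
Since F(a, b, c) ≡ 9 ≠ 0 (mod 11), P does NOT lie on the curve.


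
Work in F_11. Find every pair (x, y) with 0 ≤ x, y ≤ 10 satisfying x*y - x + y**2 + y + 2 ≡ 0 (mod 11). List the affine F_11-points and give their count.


Affine F_11-points: {(0, 4), (0, 6), (1, 10), (2, 0), (2, 8), (3, 2), (3, 5), (4, 3), (5, 7), (5, 9)}; count = 10.

For each of the 121 pairs (x, y) ∈ F_11², evaluate f(x, y) mod 11. Record the zeros.
  x = 0: [0↦2, 1↦4, 2↦8, 3↦3, 4↦0, 5↦10, 6↦0, 7↦3, 8↦8, 9↦4, 10↦2]  zeros at y ∈ {4, 6}
  x = 1: [0↦1, 1↦4, 2↦9, 3↦5, 4↦3, 5↦3, 6↦5, 7↦9, 8↦4, 9↦1, 10↦0]  zeros at y ∈ {10}
  x = 2: [0↦0, 1↦4, 2↦10, 3↦7, 4↦6, 5↦7, 6↦10, 7↦4, 8↦0, 9↦9, 10↦9]  zeros at y ∈ {0, 8}
  x = 3: [0↦10, 1↦4, 2↦0, 3↦9, 4↦9, 5↦0, 6↦4, 7↦10, 8↦7, 9↦6, 10↦7]  zeros at y ∈ {2, 5}
  x = 4: [0↦9, 1↦4, 2↦1, 3↦0, 4↦1, 5↦4, 6↦9, 7↦5, 8↦3, 9↦3, 10↦5]  zeros at y ∈ {3}
  x = 5: [0↦8, 1↦4, 2↦2, 3↦2, 4↦4, 5↦8, 6↦3, 7↦0, 8↦10, 9↦0, 10↦3]  zeros at y ∈ {7, 9}
  x = 6: [0↦7, 1↦4, 2↦3, 3↦4, 4↦7, 5↦1, 6↦8, 7↦6, 8↦6, 9↦8, 10↦1]  zeros at y ∈ ∅
  x = 7: [0↦6, 1↦4, 2↦4, 3↦6, 4↦10, 5↦5, 6↦2, 7↦1, 8↦2, 9↦5, 10↦10]  zeros at y ∈ ∅
  x = 8: [0↦5, 1↦4, 2↦5, 3↦8, 4↦2, 5↦9, 6↦7, 7↦7, 8↦9, 9↦2, 10↦8]  zeros at y ∈ ∅
  x = 9: [0↦4, 1↦4, 2↦6, 3↦10, 4↦5, 5↦2, 6↦1, 7↦2, 8↦5, 9↦10, 10↦6]  zeros at y ∈ ∅
  x = 10: [0↦3, 1↦4, 2↦7, 3↦1, 4↦8, 5↦6, 6↦6, 7↦8, 8↦1, 9↦7, 10↦4]  zeros at y ∈ ∅
Collecting zeros: affine points = {(0, 4), (0, 6), (1, 10), (2, 0), (2, 8), (3, 2), (3, 5), (4, 3), (5, 7), (5, 9)}.
Total count |C(F_11)_aff| = 10.


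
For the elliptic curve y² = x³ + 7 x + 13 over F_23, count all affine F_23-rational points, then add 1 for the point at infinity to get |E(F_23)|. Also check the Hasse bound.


Affine points = {(0, 6), (0, 17), (2, 9), (2, 14), (4, 6), (4, 17), (5, 9), (5, 14), (6, 8), (6, 15), (8, 11), (8, 12), (9, 0), (10, 5), (10, 18), (11, 8), (11, 15), (12, 10), (12, 13), (13, 1), (13, 22), (14, 7), (14, 16), (16, 9), (16, 14), (17, 10), (17, 13), (19, 6), (19, 17)}; affine count = 29; |E(F_23)| = 30.

Discriminant check: Δ ∝ 4a³ + 27b² = 4·7³ + 27·13² = 4·343 + 27·169 ≡ 1 (mod 23). Nonzero ⇒ E is nonsingular.
For each x ∈ F_23, compute rhs = x³ + 7·x + 13 mod 23, then count y ∈ F_23 with y² ≡ rhs.
  x = 0: rhs = 13, matching y values: 6, 17 (2 points).
  x = 1: rhs = 21, matching y values: none (0 points).
  x = 2: rhs = 12, matching y values: 9, 14 (2 points).
  x = 3: rhs = 15, matching y values: none (0 points).
  x = 4: rhs = 13, matching y values: 6, 17 (2 points).
  x = 5: rhs = 12, matching y values: 9, 14 (2 points).
  x = 6: rhs = 18, matching y values: 8, 15 (2 points).
  x = 7: rhs = 14, matching y values: none (0 points).
  x = 8: rhs = 6, matching y values: 11, 12 (2 points).
  x = 9: rhs = 0, matching y values: 0 (1 points).
  x = 10: rhs = 2, matching y values: 5, 18 (2 points).
  x = 11: rhs = 18, matching y values: 8, 15 (2 points).
  x = 12: rhs = 8, matching y values: 10, 13 (2 points).
  x = 13: rhs = 1, matching y values: 1, 22 (2 points).
  x = 14: rhs = 3, matching y values: 7, 16 (2 points).
  x = 15: rhs = 20, matching y values: none (0 points).
  x = 16: rhs = 12, matching y values: 9, 14 (2 points).
  x = 17: rhs = 8, matching y values: 10, 13 (2 points).
  x = 18: rhs = 14, matching y values: none (0 points).
  x = 19: rhs = 13, matching y values: 6, 17 (2 points).
  x = 20: rhs = 11, matching y values: none (0 points).
  x = 21: rhs = 14, matching y values: none (0 points).
  x = 22: rhs = 5, matching y values: none (0 points).
Total affine count: 29.
Full point count |E(F_23)| = 29 + 1 = 30.
Hasse bound: |30 − (23+1)| = |6| = 6 ≤ 2√23 ≈ 9.5917 ✓.


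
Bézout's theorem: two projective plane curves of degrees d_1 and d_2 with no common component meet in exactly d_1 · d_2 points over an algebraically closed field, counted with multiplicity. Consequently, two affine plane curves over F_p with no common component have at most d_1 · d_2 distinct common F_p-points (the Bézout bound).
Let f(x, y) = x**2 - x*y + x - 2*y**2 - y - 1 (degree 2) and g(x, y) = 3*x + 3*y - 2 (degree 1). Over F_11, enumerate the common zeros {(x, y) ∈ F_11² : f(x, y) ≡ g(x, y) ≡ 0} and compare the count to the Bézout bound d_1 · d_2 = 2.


Common zeros: {(4, 4)}; count = 1; Bézout bound = 2.

deg(f) = 2, deg(g) = 1, so Bézout bound = 2.
Scan x ∈ F_11. For each x, list the y ∈ F_11 with f(x, y) ≡ 0 and those with g(x, y) ≡ 0 (mod 11); the common zeros in that column are the intersection.
  x = 0: f ≡ 0 at y ∈ {2, 3}; g ≡ 0 at y ∈ {8}; common: ∅.
  x = 1: f ≡ 0 at y ∈ {2, 8}; g ≡ 0 at y ∈ {7}; common: ∅.
  x = 2: f ≡ 0 at y ∈ {1, 3}; g ≡ 0 at y ∈ {6}; common: ∅.
  x = 3: f ≡ 0 at y ∈ {0, 9}; g ≡ 0 at y ∈ {5}; common: ∅.
  x = 4: f ≡ 0 at y ∈ {4, 10}; g ≡ 0 at y ∈ {4}; common: {4}.
  x = 5: f ≡ 0 at y ∈ {9, 10}; g ≡ 0 at y ∈ {3}; common: ∅.
  x = 6: f ≡ 0 at y ∈ {5, 8}; g ≡ 0 at y ∈ {2}; common: ∅.
  x = 7: f ≡ 0 at y ∈ {0, 7}; g ≡ 0 at y ∈ {1}; common: ∅.
  x = 8: f ≡ 0 at y ∈ {6}; g ≡ 0 at y ∈ {0}; common: ∅.
  x = 9: f ≡ 0 at y ∈ {1, 5}; g ≡ 0 at y ∈ {10}; common: ∅.
  x = 10: f ≡ 0 at y ∈ {4, 7}; g ≡ 0 at y ∈ {9}; common: ∅.
Collecting: common zeros = {(4, 4)}, so the count is 1.
Comparison with the Bézout bound: 1 ≤ 2 = deg(f)·deg(g), as expected for curves with no common component (the affine F_11-count falls short of the bound because intersections may lie at infinity, over extension fields, or carry multiplicity).


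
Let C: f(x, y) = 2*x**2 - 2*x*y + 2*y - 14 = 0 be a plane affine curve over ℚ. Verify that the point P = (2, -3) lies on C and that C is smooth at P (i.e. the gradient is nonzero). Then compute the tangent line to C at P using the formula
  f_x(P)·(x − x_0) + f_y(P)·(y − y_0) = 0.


Tangent line at P: 14*x - 2*y - 34 = 0.

Step 1: f(2, -3) = 0, so P lies on C.
Step 2: partial derivatives
  f_x(x, y) = 4*x - 2*y, f_y(x, y) = 2 - 2*x.
  f_x(P) = 14, f_y(P) = -2 (gradient nonzero, so P is smooth).
Step 3: tangent line at P: 14·(x − 2) + -2·(y − -3) = 0.
Expanding: 14*x - 2*y - 34 = 0.


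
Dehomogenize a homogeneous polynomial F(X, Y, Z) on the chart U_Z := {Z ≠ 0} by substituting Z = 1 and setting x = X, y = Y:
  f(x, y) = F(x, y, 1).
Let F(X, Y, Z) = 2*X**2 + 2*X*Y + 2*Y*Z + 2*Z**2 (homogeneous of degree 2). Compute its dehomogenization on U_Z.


f(x, y) = 2*x**2 + 2*x*y + 2*y + 2

On U_Z we set Z = 1. Each monomial c·X^i·Y^j·Z^k in F becomes c·x^i·y^j·1^k = c·x^i·y^j.
Substituting Z = 1: F(X, Y, 1) = 2*x**2 + 2*x*y + 2*y + 2.
Note: deg(f) ≤ deg(F) = 2; strict inequality happens when F is divisible by Z (lost terms).


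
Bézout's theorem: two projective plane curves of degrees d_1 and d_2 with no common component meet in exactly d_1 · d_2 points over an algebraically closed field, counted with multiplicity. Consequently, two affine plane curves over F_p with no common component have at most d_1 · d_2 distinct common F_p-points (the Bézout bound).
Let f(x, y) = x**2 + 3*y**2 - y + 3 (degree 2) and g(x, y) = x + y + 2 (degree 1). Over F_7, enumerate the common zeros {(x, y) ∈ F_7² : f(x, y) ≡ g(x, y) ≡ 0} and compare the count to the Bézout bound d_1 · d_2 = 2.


Common zeros: {(4, 1), (5, 0)}; count = 2; Bézout bound = 2.

deg(f) = 2, deg(g) = 1, so Bézout bound = 2.
Scan x ∈ F_7. For each x, list the y ∈ F_7 with f(x, y) ≡ 0 and those with g(x, y) ≡ 0 (mod 7); the common zeros in that column are the intersection.
  x = 0: f ≡ 0 at y ∈ {6}; g ≡ 0 at y ∈ {5}; common: ∅.
  x = 1: f ≡ 0 at y ∈ {2, 3}; g ≡ 0 at y ∈ {4}; common: ∅.
  x = 2: f ≡ 0 at y ∈ {0, 5}; g ≡ 0 at y ∈ {3}; common: ∅.
  x = 3: f ≡ 0 at y ∈ {1, 4}; g ≡ 0 at y ∈ {2}; common: ∅.
  x = 4: f ≡ 0 at y ∈ {1, 4}; g ≡ 0 at y ∈ {1}; common: {1}.
  x = 5: f ≡ 0 at y ∈ {0, 5}; g ≡ 0 at y ∈ {0}; common: {0}.
  x = 6: f ≡ 0 at y ∈ {2, 3}; g ≡ 0 at y ∈ {6}; common: ∅.
Collecting: common zeros = {(4, 1), (5, 0)}, so the count is 2.
Comparison with the Bézout bound: 2 ≤ 2 = deg(f)·deg(g), as expected for curves with no common component (the bound is attained).


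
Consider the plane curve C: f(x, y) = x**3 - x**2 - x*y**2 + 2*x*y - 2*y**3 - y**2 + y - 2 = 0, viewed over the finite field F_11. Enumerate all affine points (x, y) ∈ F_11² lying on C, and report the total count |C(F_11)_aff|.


Affine F_11-points: {(1, 9), (2, 4), (5, 6), (7, 1), (8, 4), (10, 2)}; count = 6.

For each of the 121 pairs (x, y) ∈ F_11², evaluate f(x, y) mod 11. Record the zeros.
  x = 0: [0↦9, 1↦7, 2↦2, 3↦4, 4↦1, 5↦3, 6↦9, 7↦7, 8↦7, 9↦8, 10↦9]  zeros at y ∈ ∅
  x = 1: [0↦9, 1↦8, 2↦2, 3↦1, 4↦4, 5↦10, 6↦7, 7↦5, 8↦3, 9↦0, 10↦6]  zeros at y ∈ {9}
  x = 2: [0↦2, 1↦2, 2↦6, 3↦2, 4↦0, 5↦10, 6↦9, 7↦7, 8↦3, 9↦7, 10↦7]  zeros at y ∈ {4}
  x = 3: [0↦5, 1↦6, 2↦9, 3↦2, 4↦6, 5↦9, 6↦10, 7↦8, 8↦2, 9↦2, 10↦7]  zeros at y ∈ ∅
  x = 4: [0↦2, 1↦4, 2↦6, 3↦7, 4↦6, 5↦2, 6↦5, 7↦3, 8↦6, 9↦2, 10↦1]  zeros at y ∈ ∅
  x = 5: [0↦10, 1↦2, 2↦3, 3↦1, 4↦6, 5↦6, 6↦0, 7↦9, 8↦10, 9↦2, 10↦6]  zeros at y ∈ {6}
  x = 6: [0↦2, 1↦6, 2↦6, 3↦1, 4↦1, 5↦5, 6↦1, 7↦10, 8↦9, 9↦8, 10↦6]  zeros at y ∈ ∅
  x = 7: [0↦6, 1↦0, 2↦10, 3↦2, 4↦8, 5↦5, 6↦3, 7↦1, 8↦9, 9↦4, 10↦7]  zeros at y ∈ {1}
  x = 8: [0↦6, 1↦1, 2↦10, 3↦10, 4↦0, 5↦1, 6↦1, 7↦10, 8↦5, 9↦7, 10↦4]  zeros at y ∈ {4}
  x = 9: [0↦8, 1↦4, 2↦1, 3↦9, 4↦5, 5↦10, 6↦1, 7↦10, 8↦3, 9↦1, 10↦3]  zeros at y ∈ ∅
  x = 10: [0↦7, 1↦4, 2↦0, 3↦5, 4↦7, 5↦5, 6↦9, 7↦7, 8↦9, 9↦3, 10↦10]  zeros at y ∈ {2}
Collecting zeros: affine points = {(1, 9), (2, 4), (5, 6), (7, 1), (8, 4), (10, 2)}.
Total count |C(F_11)_aff| = 6.


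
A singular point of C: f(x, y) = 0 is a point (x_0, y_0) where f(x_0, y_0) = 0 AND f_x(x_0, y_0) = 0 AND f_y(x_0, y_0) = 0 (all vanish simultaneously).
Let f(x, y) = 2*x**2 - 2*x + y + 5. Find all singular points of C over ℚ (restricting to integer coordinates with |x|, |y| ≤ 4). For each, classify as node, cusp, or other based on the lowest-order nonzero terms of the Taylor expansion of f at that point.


No singular points in the scanned grid; C is smooth there.

Compute partial derivatives:
  f_x = 4*x - 2.
  f_y = 1.
f_y = 1 is a nonzero constant, so f_y never vanishes: no point (x, y) can satisfy f = f_x = f_y = 0. In particular no (x, y) ∈ {−4, ..., 4}² is singular; the curve is smooth.


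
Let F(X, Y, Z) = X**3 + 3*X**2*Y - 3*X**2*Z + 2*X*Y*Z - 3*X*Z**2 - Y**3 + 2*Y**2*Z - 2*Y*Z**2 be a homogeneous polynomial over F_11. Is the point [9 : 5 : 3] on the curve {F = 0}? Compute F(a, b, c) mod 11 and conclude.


F(9,5,3) ≡ 0 (mod 11); P is on the curve.

Evaluate F(9, 5, 3) term-by-term (mod 11).
  X**3 ↦ 1·729·1·1 = 729
  3*X**2*Y ↦ 3·81·5·1 = 1215
  -3*X**2*Z ↦ -3·81·1·3 = -729
  2*X*Y*Z ↦ 2·9·5·3 = 270
  -3*X*Z**2 ↦ -3·9·1·9 = -243
  -Y**3 ↦ -1·1·125·1 = -125
  2*Y**2*Z ↦ 2·1·25·3 = 150
  -2*Y*Z**2 ↦ -2·1·5·9 = -90
Sum: F(9, 5, 3) = (729) + (1215) + (-729) + (270) + (-243) + (-125) + (150) + (-90) = 1177.
Reducing mod 11: 1177 ≡ 0 (mod 11).
Since F(a, b, c) ≡ 0 (mod 11), P lies on the curve.


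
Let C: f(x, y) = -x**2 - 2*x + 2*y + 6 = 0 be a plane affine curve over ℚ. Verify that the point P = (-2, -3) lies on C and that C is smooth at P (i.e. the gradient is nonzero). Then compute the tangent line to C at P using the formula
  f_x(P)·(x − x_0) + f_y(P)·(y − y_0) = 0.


Tangent line at P: 2*x + 2*y + 10 = 0.

Step 1: f(-2, -3) = 0, so P lies on C.
Step 2: partial derivatives
  f_x(x, y) = -2*x - 2, f_y(x, y) = 2.
  f_x(P) = 2, f_y(P) = 2 (gradient nonzero, so P is smooth).
Step 3: tangent line at P: 2·(x − -2) + 2·(y − -3) = 0.
Expanding: 2*x + 2*y + 10 = 0.


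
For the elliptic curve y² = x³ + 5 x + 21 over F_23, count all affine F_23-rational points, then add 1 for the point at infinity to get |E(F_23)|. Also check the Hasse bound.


Affine points = {(1, 2), (1, 21), (2, 4), (2, 19), (4, 6), (4, 17), (7, 10), (7, 13), (9, 6), (9, 17), (10, 6), (10, 17), (11, 2), (11, 21), (13, 11), (13, 12), (14, 11), (14, 12), (18, 3), (18, 20), (19, 11), (19, 12), (20, 5), (20, 18), (21, 7), (21, 16)}; affine count = 26; |E(F_23)| = 27.

Discriminant check: Δ ∝ 4a³ + 27b² = 4·5³ + 27·21² = 4·125 + 27·441 ≡ 10 (mod 23). Nonzero ⇒ E is nonsingular.
For each x ∈ F_23, compute rhs = x³ + 5·x + 21 mod 23, then count y ∈ F_23 with y² ≡ rhs.
  x = 0: rhs = 21, matching y values: none (0 points).
  x = 1: rhs = 4, matching y values: 2, 21 (2 points).
  x = 2: rhs = 16, matching y values: 4, 19 (2 points).
  x = 3: rhs = 17, matching y values: none (0 points).
  x = 4: rhs = 13, matching y values: 6, 17 (2 points).
  x = 5: rhs = 10, matching y values: none (0 points).
  x = 6: rhs = 14, matching y values: none (0 points).
  x = 7: rhs = 8, matching y values: 10, 13 (2 points).
  x = 8: rhs = 21, matching y values: none (0 points).
  x = 9: rhs = 13, matching y values: 6, 17 (2 points).
  x = 10: rhs = 13, matching y values: 6, 17 (2 points).
  x = 11: rhs = 4, matching y values: 2, 21 (2 points).
  x = 12: rhs = 15, matching y values: none (0 points).
  x = 13: rhs = 6, matching y values: 11, 12 (2 points).
  x = 14: rhs = 6, matching y values: 11, 12 (2 points).
  x = 15: rhs = 21, matching y values: none (0 points).
  x = 16: rhs = 11, matching y values: none (0 points).
  x = 17: rhs = 5, matching y values: none (0 points).
  x = 18: rhs = 9, matching y values: 3, 20 (2 points).
  x = 19: rhs = 6, matching y values: 11, 12 (2 points).
  x = 20: rhs = 2, matching y values: 5, 18 (2 points).
  x = 21: rhs = 3, matching y values: 7, 16 (2 points).
  x = 22: rhs = 15, matching y values: none (0 points).
Total affine count: 26.
Full point count |E(F_23)| = 26 + 1 = 27.
Hasse bound: |27 − (23+1)| = |3| = 3 ≤ 2√23 ≈ 9.5917 ✓.


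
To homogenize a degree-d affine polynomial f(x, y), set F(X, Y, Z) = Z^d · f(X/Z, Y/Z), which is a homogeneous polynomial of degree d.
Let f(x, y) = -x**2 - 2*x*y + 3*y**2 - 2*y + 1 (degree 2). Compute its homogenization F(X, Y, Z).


F(X, Y, Z) = -X**2 - 2*X*Y + 3*Y**2 - 2*Y*Z + Z**2

deg(f) = 2.
Substitute x = X/Z, y = Y/Z into f, then multiply by Z^2.
  monomial -1·x^2·y^0 ↦ -1·X^2·Y^0·Z^0.
  monomial -2·x^1·y^1 ↦ -2·X^1·Y^1·Z^0.
  monomial 3·x^0·y^2 ↦ 3·X^0·Y^2·Z^0.
  monomial -2·x^0·y^1 ↦ -2·X^0·Y^1·Z^1.
  monomial 1·x^0·y^0 ↦ 1·X^0·Y^0·Z^2.
Collecting: F(X, Y, Z) = -X**2 - 2*X*Y + 3*Y**2 - 2*Y*Z + Z**2.
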